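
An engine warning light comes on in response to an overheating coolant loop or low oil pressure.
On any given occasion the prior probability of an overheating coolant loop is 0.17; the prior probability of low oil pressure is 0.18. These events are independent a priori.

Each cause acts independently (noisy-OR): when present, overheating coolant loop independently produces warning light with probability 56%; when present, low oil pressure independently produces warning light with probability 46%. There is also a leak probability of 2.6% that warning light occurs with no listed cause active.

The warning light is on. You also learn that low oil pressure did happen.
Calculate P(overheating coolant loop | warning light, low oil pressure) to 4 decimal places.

Under noisy-OR, P(warning light | causes) = 1 − (1−0.026)·∏(1−qᵢ) over the active causes.
P(warning light | low oil pressure) = 0.47404×0.83 + 0.768578×0.17 = 0.393453 + 0.130658 = 0.524111
Restricting to configurations with overheating coolant loop present: 0.768578×0.17 = 0.130658.
Hence the posterior is 0.130658/0.524111 ≈ 0.2493.

P(overheating coolant loop | warning light, low oil pressure) ≈ 0.2493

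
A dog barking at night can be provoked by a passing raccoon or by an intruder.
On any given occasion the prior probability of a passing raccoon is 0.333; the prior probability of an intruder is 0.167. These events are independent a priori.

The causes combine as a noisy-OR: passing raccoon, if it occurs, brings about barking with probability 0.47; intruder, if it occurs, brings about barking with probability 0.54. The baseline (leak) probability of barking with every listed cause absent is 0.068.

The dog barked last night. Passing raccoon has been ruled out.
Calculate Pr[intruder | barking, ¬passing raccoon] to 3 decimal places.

Pr[intruder | barking, ¬passing raccoon] ≈ 0.627

Under noisy-OR, P(barking | causes) = 1 − (1−0.068)·∏(1−qᵢ) over the active causes.
P(barking | ¬passing raccoon) = 0.068×0.833 + 0.57128×0.167 = 0.056644 + 0.095404 = 0.152048
Restricting to configurations with intruder present: 0.57128×0.167 = 0.095404.
P(intruder | barking, ¬passing raccoon) = 0.095404 / 0.152048 ≈ 0.627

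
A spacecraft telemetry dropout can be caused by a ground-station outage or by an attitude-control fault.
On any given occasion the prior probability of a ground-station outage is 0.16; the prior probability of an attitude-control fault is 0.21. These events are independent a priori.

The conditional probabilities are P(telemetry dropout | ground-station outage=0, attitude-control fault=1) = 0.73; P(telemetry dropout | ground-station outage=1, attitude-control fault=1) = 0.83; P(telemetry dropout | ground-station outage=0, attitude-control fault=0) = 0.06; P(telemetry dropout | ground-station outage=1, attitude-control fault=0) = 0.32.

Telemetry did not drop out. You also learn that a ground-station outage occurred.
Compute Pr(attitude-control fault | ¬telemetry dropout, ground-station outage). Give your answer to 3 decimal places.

Pr(attitude-control fault | ¬telemetry dropout, ground-station outage) ≈ 0.062

P(¬telemetry dropout | ground-station outage) = 0.68·0.79 + 0.17·0.21 = 0.537200 + 0.035700 = 0.572900
Of this, 0.035700 comes from 0.17·0.21 (the attitude-control fault=true cases).
Hence the posterior is 0.035700/0.572900 ≈ 0.062.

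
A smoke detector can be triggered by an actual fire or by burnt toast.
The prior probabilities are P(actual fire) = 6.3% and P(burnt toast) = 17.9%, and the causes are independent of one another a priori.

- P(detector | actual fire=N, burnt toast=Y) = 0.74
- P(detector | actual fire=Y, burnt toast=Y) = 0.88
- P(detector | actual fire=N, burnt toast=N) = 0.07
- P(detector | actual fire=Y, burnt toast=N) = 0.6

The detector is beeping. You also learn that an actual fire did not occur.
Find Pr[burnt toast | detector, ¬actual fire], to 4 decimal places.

P(detector | ¬actual fire) = 0.07*0.821 + 0.74*0.179 = 0.057470 + 0.132460 = 0.189930
Of this, 0.132460 comes from 0.74*0.179 (the burnt toast=true cases).
P(burnt toast | detector, ¬actual fire) = 0.132460 / 0.189930 ≈ 0.6974

Pr[burnt toast | detector, ¬actual fire] ≈ 0.6974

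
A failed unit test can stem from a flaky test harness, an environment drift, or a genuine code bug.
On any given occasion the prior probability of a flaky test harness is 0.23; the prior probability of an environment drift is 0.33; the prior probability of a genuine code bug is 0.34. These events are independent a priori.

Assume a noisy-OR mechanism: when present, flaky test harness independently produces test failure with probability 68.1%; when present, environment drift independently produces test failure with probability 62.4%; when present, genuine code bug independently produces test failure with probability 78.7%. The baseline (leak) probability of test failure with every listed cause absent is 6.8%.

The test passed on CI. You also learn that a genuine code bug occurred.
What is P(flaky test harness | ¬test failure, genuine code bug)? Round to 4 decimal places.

P(flaky test harness | ¬test failure, genuine code bug) ≈ 0.0870

Under noisy-OR, P(test failure | causes) = 1 − (1−0.068)·∏(1−qᵢ) over the active causes.
Numerator (weight on configurations with flaky test harness): 0.009759 + 0.001807 = 0.011566
The normalizing constant is 0.198516×0.77×0.67 + 0.074642×0.77×0.33 + 0.063327×0.23×0.67 + 0.023811×0.23×0.33 = 0.132947
P(flaky test harness | ¬test failure, genuine code bug) = 0.011566/0.132947 ≈ 0.0870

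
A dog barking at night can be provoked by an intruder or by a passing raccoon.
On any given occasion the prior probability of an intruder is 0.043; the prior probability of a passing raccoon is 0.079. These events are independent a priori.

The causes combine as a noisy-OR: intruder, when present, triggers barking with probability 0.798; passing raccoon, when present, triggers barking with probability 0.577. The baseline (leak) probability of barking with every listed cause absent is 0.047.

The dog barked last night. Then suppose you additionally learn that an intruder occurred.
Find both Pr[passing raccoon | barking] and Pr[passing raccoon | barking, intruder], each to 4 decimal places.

Under noisy-OR, P(barking | causes) = 1 − (1−0.047)·∏(1−qᵢ) over the active causes.
P(barking) = 0.047×0.957×0.921 + 0.596881×0.957×0.079 + 0.807494×0.043×0.921 + 0.91857×0.043×0.079 = 0.041426 + 0.045126 + 0.031979 + 0.003120 = 0.121651
The passing raccoon-present share is 0.045126 + 0.003120 = 0.048246.
Hence the posterior is 0.048246/0.121651 ≈ 0.3966.

With the extra evidence:
Sum P(barking|·) weighted by the priors over both values of passing raccoon:
  P(barking | intruder) = 0.807494×0.921 + 0.91857×0.079
        = 0.743702 + 0.072567 = 0.816269
Keeping only the passing raccoon-present terms gives 0.072567, so
  P(passing raccoon | barking, intruder) = 0.072567 / 0.816269 ≈ 0.0889

Pr[passing raccoon | barking] ≈ 0.3966; Pr[passing raccoon | barking, intruder] ≈ 0.0889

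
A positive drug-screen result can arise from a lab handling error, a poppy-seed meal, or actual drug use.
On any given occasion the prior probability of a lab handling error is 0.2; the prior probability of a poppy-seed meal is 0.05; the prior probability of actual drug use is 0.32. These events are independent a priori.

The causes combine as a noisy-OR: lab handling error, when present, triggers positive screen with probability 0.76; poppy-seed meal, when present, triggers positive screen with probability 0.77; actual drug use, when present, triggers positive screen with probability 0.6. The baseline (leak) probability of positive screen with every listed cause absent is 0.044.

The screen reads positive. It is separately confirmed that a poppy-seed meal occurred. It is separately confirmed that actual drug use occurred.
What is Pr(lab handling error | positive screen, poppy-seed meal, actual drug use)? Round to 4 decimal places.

Under noisy-OR, P(positive screen | causes) = 1 − (1−0.044)·∏(1−qᵢ) over the active causes.
P(positive screen | poppy-seed meal, actual drug use) = 0.912048*0.8 + 0.978892*0.2 = 0.729638 + 0.195778 = 0.925416
The lab handling error-present share is 0.978892*0.2 = 0.195778.
So P(lab handling error | positive screen, poppy-seed meal, actual drug use) = 0.195778/0.925416 ≈ 0.2116.

Pr(lab handling error | positive screen, poppy-seed meal, actual drug use) ≈ 0.2116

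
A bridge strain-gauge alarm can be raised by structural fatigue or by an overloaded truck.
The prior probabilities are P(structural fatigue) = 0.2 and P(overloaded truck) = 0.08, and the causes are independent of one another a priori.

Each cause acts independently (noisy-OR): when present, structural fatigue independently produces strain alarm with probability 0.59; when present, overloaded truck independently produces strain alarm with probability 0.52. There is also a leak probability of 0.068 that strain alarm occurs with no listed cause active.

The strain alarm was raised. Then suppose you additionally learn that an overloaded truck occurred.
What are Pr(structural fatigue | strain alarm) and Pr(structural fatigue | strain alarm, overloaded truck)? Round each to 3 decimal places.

Pr(structural fatigue | strain alarm) ≈ 0.597; Pr(structural fatigue | strain alarm, overloaded truck) ≈ 0.270

Under noisy-OR, P(strain alarm | causes) = 1 − (1−0.068)·∏(1−qᵢ) over the active causes.
Weight on structural fatigue=true, given the evidence: 0.113690 + 0.013065 = 0.126755
Denominator P(strain alarm): 0.068·0.8·0.92 + 0.55264·0.8·0.08 + 0.61788·0.2·0.92 + 0.816582·0.2·0.08 = 0.212172
P(structural fatigue | strain alarm) = 0.126755/0.212172 ≈ 0.597

Now condition on the additional information:
P(strain alarm | overloaded truck) = 0.55264·0.8 + 0.816582·0.2 = 0.442112 + 0.163316 = 0.605428
The structural fatigue-present share is 0.816582·0.2 = 0.163316.
So P(structural fatigue | strain alarm, overloaded truck) = 0.163316/0.605428 ≈ 0.270.
Conditioning on overloaded truck lowers the posterior on structural fatigue: the classic explaining-away effect in a common-effect structure.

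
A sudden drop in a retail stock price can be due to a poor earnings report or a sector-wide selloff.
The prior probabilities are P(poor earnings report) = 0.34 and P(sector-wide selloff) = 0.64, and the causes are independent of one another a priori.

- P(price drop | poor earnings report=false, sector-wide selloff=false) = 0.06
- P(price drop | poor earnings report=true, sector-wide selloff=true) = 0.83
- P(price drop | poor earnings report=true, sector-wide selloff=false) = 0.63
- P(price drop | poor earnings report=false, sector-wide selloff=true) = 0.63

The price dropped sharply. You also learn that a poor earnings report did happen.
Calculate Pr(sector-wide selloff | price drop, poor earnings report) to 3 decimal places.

Enumerate both values of sector-wide selloff and weight by the priors:
  P(price drop | poor earnings report) = 0.63·0.36 + 0.83·0.64
        = 0.226800 + 0.531200 = 0.758000
Configurations with sector-wide selloff contribute 0.531200, so
  P(sector-wide selloff | price drop, poor earnings report) = 0.531200 / 0.758000 ≈ 0.701

Pr(sector-wide selloff | price drop, poor earnings report) ≈ 0.701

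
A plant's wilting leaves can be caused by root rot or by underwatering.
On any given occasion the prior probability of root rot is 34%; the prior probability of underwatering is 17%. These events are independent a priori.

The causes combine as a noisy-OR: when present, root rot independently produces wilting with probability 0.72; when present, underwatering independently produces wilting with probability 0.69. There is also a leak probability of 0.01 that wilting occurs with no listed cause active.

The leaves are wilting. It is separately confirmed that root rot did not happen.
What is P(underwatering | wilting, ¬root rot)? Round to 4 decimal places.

Under noisy-OR, P(wilting | causes) = 1 − (1−0.01)·∏(1−qᵢ) over the active causes.
Enumerate both values of underwatering and weight by the priors:
  P(wilting | ¬root rot) = 0.01*0.83 + 0.6931*0.17
        = 0.008300 + 0.117827 = 0.126127
The terms with underwatering present sum to 0.117827, so
  P(underwatering | wilting, ¬root rot) = 0.117827 / 0.126127 ≈ 0.9342

P(underwatering | wilting, ¬root rot) ≈ 0.9342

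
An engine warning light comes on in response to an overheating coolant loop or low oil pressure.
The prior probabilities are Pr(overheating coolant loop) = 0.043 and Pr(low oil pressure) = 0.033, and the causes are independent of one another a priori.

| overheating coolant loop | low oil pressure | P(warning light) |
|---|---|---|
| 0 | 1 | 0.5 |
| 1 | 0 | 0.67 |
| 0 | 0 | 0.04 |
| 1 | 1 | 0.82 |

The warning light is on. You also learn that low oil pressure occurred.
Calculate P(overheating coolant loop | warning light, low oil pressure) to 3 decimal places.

P(warning light | low oil pressure) = 0.5*0.957 + 0.82*0.043 = 0.478500 + 0.035260 = 0.513760
The overheating coolant loop-present share is 0.82*0.043 = 0.035260.
Hence the posterior is 0.035260/0.513760 ≈ 0.069.

P(overheating coolant loop | warning light, low oil pressure) ≈ 0.069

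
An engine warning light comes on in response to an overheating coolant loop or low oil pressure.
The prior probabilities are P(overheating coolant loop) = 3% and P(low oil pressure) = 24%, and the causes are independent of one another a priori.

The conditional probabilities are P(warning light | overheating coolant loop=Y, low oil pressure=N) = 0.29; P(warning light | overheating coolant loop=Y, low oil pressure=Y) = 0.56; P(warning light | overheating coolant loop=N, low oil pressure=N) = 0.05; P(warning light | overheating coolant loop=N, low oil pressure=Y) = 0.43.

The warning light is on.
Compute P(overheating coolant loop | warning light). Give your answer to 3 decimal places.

P(overheating coolant loop | warning light) ≈ 0.072

Weight on overheating coolant loop=true, given the evidence: 0.006612 + 0.004032 = 0.010644
Denominator P(warning light): 0.05*0.97*0.76 + 0.43*0.97*0.24 + 0.29*0.03*0.76 + 0.56*0.03*0.24 = 0.147608
Posterior = 0.010644 / 0.147608 ≈ 0.072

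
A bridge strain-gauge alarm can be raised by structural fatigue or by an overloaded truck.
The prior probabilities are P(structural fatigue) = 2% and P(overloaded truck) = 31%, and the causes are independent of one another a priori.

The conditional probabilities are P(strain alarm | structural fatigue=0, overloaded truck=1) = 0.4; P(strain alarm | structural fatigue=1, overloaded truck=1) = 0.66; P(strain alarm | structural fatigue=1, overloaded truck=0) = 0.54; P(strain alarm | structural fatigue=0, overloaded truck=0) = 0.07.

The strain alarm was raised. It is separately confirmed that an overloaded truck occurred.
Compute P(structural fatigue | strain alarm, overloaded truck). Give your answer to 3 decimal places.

P(structural fatigue | strain alarm, overloaded truck) ≈ 0.033

Weight on structural fatigue=true, given the evidence: 0.66×0.02 = 0.013200
The normalizing constant is 0.4×0.98 + 0.66×0.02 = 0.405200
P(structural fatigue | strain alarm, overloaded truck) = 0.013200/0.405200 ≈ 0.033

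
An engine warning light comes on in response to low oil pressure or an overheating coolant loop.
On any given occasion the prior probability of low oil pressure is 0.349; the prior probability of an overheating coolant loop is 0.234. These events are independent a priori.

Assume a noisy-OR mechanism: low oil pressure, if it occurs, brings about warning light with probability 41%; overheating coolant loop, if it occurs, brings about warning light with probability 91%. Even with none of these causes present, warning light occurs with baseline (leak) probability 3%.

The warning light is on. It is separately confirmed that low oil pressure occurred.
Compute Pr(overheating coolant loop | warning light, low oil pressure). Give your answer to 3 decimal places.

Pr(overheating coolant loop | warning light, low oil pressure) ≈ 0.404

Under noisy-OR, P(warning light | causes) = 1 − (1−0.03)·∏(1−qᵢ) over the active causes.
For the numerator, keep only overheating coolant loop=true terms: 0.948493×0.234 = 0.221947
Normalizer over all consistent configurations: 0.4277×0.766 + 0.948493×0.234 = 0.549565
Posterior = 0.221947 / 0.549565 ≈ 0.404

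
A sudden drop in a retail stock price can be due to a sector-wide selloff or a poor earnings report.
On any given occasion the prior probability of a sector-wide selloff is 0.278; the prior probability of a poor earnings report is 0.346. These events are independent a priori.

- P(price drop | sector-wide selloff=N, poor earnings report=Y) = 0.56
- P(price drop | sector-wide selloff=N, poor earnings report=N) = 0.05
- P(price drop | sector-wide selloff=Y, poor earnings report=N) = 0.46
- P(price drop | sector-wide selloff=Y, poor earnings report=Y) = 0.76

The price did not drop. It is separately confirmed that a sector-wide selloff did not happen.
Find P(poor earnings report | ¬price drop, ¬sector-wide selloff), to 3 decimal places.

P(poor earnings report | ¬price drop, ¬sector-wide selloff) ≈ 0.197

P(¬price drop | ¬sector-wide selloff) = 0.95*0.654 + 0.44*0.346 = 0.621300 + 0.152240 = 0.773540
Of this, 0.152240 comes from 0.44*0.346 (the poor earnings report=true cases).
So P(poor earnings report | ¬price drop, ¬sector-wide selloff) = 0.152240/0.773540 ≈ 0.197.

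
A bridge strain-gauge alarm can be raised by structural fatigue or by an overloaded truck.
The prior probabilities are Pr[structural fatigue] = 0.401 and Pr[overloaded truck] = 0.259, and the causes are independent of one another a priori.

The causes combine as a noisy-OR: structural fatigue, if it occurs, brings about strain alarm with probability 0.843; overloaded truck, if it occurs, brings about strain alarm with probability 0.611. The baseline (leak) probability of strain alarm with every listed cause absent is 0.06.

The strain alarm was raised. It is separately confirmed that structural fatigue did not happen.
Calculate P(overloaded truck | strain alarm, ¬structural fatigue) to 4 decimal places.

P(overloaded truck | strain alarm, ¬structural fatigue) ≈ 0.7870

Under noisy-OR, P(strain alarm | causes) = 1 − (1−0.06)·∏(1−qᵢ) over the active causes.
By total probability over both values of overloaded truck:
  P(strain alarm | ¬structural fatigue) = 0.06·0.741 + 0.63434·0.259
        = 0.044460 + 0.164294 = 0.208754
The terms with overloaded truck present sum to 0.164294, so
  P(overloaded truck | strain alarm, ¬structural fatigue) = 0.164294 / 0.208754 ≈ 0.7870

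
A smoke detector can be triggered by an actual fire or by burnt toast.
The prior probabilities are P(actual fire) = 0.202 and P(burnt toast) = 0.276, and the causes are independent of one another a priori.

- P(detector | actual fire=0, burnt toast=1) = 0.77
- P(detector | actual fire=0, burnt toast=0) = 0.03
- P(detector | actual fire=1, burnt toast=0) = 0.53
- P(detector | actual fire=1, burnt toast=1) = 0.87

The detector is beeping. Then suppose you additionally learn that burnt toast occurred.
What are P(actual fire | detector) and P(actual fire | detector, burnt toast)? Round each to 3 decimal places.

P(detector) = 0.03×0.798×0.724 + 0.77×0.798×0.276 + 0.53×0.202×0.724 + 0.87×0.202×0.276 = 0.017333 + 0.169591 + 0.077511 + 0.048504 = 0.312939
Restricting to configurations with actual fire present: 0.077511 + 0.048504 = 0.126015.
So P(actual fire | detector) = 0.126015/0.312939 ≈ 0.403.

Now also conditioning on burnt toast=true:
Sum P(detector|·) weighted by the priors over both values of actual fire:
  P(detector | burnt toast) = 0.77×0.798 + 0.87×0.202
        = 0.614460 + 0.175740 = 0.790200
Configurations with actual fire contribute 0.175740, so
  P(actual fire | detector, burnt toast) = 0.175740 / 0.790200 ≈ 0.222

P(actual fire | detector) ≈ 0.403; P(actual fire | detector, burnt toast) ≈ 0.222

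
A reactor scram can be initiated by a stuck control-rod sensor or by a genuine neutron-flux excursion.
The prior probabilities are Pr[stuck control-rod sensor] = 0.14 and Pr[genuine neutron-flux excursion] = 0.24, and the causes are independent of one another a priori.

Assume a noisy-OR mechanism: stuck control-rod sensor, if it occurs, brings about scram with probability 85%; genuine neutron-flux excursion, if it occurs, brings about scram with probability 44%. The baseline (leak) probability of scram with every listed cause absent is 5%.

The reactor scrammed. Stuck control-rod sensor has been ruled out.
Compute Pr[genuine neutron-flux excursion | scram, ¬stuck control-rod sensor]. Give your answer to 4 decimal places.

Under noisy-OR, P(scram | causes) = 1 − (1−0.05)·∏(1−qᵢ) over the active causes.
Numerator (weight on configurations with genuine neutron-flux excursion): 0.468·0.24 = 0.112320
Normalizer over all consistent configurations: 0.05·0.76 + 0.468·0.24 = 0.150320
Posterior = 0.112320 / 0.150320 ≈ 0.7472

Pr[genuine neutron-flux excursion | scram, ¬stuck control-rod sensor] ≈ 0.7472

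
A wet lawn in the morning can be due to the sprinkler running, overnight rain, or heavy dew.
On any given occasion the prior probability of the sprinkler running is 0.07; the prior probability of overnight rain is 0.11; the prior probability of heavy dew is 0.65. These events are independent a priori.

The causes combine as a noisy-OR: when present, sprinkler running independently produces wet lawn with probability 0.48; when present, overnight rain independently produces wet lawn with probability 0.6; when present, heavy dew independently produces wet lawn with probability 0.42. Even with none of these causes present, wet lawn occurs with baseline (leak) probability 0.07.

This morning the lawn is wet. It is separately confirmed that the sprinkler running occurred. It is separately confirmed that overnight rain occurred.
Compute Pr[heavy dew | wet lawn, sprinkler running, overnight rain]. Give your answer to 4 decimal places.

Pr[heavy dew | wet lawn, sprinkler running, overnight rain] ≈ 0.6715

Under noisy-OR, P(wet lawn | causes) = 1 − (1−0.07)·∏(1−qᵢ) over the active causes.
P(wet lawn | sprinkler running, overnight rain) = 0.80656×0.35 + 0.887805×0.65 = 0.282296 + 0.577073 = 0.859369
Restricting to configurations with heavy dew present: 0.887805×0.65 = 0.577073.
P(heavy dew | wet lawn, sprinkler running, overnight rain) = 0.577073 / 0.859369 ≈ 0.6715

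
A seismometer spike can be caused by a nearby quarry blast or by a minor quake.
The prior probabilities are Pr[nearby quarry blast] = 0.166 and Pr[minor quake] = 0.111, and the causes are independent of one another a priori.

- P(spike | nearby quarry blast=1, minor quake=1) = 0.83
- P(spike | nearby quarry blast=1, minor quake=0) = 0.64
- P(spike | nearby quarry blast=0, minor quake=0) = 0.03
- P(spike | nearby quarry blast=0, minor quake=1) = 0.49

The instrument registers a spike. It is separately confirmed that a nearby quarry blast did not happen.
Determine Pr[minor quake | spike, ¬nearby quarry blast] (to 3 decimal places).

Pr[minor quake | spike, ¬nearby quarry blast] ≈ 0.671

Sum P(spike|·) weighted by the priors over both values of minor quake:
  P(spike | ¬nearby quarry blast) = 0.03*0.889 + 0.49*0.111
        = 0.026670 + 0.054390 = 0.081060
The terms with minor quake present sum to 0.054390, so
  P(minor quake | spike, ¬nearby quarry blast) = 0.054390 / 0.081060 ≈ 0.671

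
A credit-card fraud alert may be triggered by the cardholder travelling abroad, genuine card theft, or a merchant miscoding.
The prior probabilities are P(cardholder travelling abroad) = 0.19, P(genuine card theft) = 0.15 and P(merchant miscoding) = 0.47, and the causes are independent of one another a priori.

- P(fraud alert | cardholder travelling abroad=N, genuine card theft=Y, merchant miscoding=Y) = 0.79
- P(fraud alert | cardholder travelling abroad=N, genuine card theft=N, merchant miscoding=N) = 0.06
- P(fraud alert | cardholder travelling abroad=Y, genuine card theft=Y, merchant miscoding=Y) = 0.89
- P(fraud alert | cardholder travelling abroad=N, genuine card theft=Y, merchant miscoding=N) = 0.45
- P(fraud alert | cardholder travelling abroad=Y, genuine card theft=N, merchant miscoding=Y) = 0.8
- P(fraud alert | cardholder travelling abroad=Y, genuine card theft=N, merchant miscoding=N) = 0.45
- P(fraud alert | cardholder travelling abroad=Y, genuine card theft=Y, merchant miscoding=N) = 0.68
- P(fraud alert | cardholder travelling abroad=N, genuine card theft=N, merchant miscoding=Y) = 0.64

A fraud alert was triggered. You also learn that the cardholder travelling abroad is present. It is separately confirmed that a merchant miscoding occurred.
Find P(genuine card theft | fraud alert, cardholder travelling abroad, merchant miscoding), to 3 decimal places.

P(fraud alert | cardholder travelling abroad, merchant miscoding) = 0.8·0.85 + 0.89·0.15 = 0.680000 + 0.133500 = 0.813500
The genuine card theft-present share is 0.89·0.15 = 0.133500.
P(genuine card theft | fraud alert, cardholder travelling abroad, merchant miscoding) = 0.133500 / 0.813500 ≈ 0.164

P(genuine card theft | fraud alert, cardholder travelling abroad, merchant miscoding) ≈ 0.164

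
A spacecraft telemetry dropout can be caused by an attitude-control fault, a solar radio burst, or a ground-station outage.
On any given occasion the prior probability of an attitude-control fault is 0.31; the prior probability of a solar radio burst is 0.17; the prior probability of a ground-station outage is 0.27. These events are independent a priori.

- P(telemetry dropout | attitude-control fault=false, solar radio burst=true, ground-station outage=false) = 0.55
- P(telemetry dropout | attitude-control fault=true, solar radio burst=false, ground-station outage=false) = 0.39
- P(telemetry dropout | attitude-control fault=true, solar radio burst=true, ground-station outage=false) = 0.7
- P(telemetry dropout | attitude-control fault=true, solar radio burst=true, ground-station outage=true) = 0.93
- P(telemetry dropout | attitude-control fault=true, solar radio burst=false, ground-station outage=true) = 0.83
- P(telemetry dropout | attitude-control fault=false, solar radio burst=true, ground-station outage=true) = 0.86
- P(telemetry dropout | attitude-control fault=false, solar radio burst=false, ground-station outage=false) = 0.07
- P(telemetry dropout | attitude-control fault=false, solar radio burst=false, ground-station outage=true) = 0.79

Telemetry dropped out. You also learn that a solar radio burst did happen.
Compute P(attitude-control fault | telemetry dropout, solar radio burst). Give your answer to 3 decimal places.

P(attitude-control fault | telemetry dropout, solar radio burst) ≈ 0.351

P(telemetry dropout | solar radio burst) = 0.55×0.69×0.73 + 0.86×0.69×0.27 + 0.7×0.31×0.73 + 0.93×0.31×0.27 = 0.277035 + 0.160218 + 0.158410 + 0.077841 = 0.673504
Of this, 0.236251 comes from 0.158410 + 0.077841 (the attitude-control fault=true cases).
P(attitude-control fault | telemetry dropout, solar radio burst) = 0.236251 / 0.673504 ≈ 0.351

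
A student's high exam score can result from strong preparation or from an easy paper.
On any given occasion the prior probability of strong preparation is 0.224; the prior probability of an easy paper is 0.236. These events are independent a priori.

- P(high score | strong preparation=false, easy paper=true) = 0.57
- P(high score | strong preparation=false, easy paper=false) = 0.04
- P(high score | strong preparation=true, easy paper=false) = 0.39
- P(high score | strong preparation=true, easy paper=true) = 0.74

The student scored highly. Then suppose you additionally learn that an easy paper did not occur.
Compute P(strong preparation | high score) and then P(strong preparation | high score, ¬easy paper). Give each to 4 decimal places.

P(strong preparation | high score) ≈ 0.4525; P(strong preparation | high score, ¬easy paper) ≈ 0.7378

By total probability over the 4 (strong preparation, easy paper) configurations:
  P(high score) = 0.04*0.776*0.764 + 0.57*0.776*0.236 + 0.39*0.224*0.764 + 0.74*0.224*0.236
        = 0.023715 + 0.104388 + 0.066743 + 0.039119 = 0.233965
Configurations with strong preparation contribute 0.105862, so
  P(strong preparation | high score) = 0.105862 / 0.233965 ≈ 0.4525

With the extra evidence:
Weight on strong preparation=true, given the evidence: 0.39*0.224 = 0.087360
Normalizer over all consistent configurations: 0.04*0.776 + 0.39*0.224 = 0.118400
P(strong preparation | high score, ¬easy paper) = 0.087360/0.118400 ≈ 0.7378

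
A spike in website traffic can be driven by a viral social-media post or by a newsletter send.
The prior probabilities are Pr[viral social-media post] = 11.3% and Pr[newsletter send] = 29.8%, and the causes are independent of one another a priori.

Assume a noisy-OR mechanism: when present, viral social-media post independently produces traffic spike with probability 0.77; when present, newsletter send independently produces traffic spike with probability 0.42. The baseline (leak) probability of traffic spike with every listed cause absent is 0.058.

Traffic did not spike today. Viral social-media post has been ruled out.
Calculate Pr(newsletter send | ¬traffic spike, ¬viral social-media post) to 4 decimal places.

Pr(newsletter send | ¬traffic spike, ¬viral social-media post) ≈ 0.1976

Under noisy-OR, P(traffic spike | causes) = 1 − (1−0.058)·∏(1−qᵢ) over the active causes.
P(¬traffic spike | ¬viral social-media post) = 0.942×0.702 + 0.54636×0.298 = 0.661284 + 0.162815 = 0.824099
The newsletter send-present share is 0.54636×0.298 = 0.162815.
Hence the posterior is 0.162815/0.824099 ≈ 0.1976.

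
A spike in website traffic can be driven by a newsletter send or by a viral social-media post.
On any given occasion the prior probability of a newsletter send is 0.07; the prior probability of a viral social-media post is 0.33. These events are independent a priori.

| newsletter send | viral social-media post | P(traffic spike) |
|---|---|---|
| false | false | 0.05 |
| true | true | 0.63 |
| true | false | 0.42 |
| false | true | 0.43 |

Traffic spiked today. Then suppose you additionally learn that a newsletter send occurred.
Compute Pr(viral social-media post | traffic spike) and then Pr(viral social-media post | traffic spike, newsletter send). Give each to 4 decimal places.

Pr(viral social-media post | traffic spike) ≈ 0.7424; Pr(viral social-media post | traffic spike, newsletter send) ≈ 0.4249

P(traffic spike) = 0.05×0.93×0.67 + 0.43×0.93×0.33 + 0.42×0.07×0.67 + 0.63×0.07×0.33 = 0.031155 + 0.131967 + 0.019698 + 0.014553 = 0.197373
Restricting to configurations with viral social-media post present: 0.131967 + 0.014553 = 0.146520.
So P(viral social-media post | traffic spike) = 0.146520/0.197373 ≈ 0.7424.

Now also conditioning on newsletter send=true:
P(traffic spike | newsletter send) = 0.42*0.67 + 0.63*0.33 = 0.281400 + 0.207900 = 0.489300
Restricting to configurations with viral social-media post present: 0.63*0.33 = 0.207900.
P(viral social-media post | traffic spike, newsletter send) = 0.207900 / 0.489300 ≈ 0.4249
Conditioning on newsletter send lowers the posterior on viral social-media post: the classic explaining-away effect in a common-effect structure.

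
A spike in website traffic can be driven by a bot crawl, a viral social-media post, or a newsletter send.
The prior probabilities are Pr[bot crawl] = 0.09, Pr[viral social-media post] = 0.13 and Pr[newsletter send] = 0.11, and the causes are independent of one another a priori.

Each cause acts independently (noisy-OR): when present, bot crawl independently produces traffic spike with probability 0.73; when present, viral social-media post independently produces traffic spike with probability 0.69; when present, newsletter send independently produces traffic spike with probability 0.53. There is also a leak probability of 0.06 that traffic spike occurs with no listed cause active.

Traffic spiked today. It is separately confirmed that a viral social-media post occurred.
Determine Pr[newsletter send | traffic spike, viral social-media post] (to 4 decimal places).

Under noisy-OR, P(traffic spike | causes) = 1 − (1−0.06)·∏(1−qᵢ) over the active causes.
P(traffic spike | viral social-media post) = 0.7086*0.91*0.89 + 0.863042*0.91*0.11 + 0.921322*0.09*0.89 + 0.963021*0.09*0.11 = 0.573895 + 0.086391 + 0.073798 + 0.009534 = 0.743618
Of this, 0.095925 comes from 0.086391 + 0.009534 (the newsletter send=true cases).
Hence the posterior is 0.095925/0.743618 ≈ 0.1290.

Pr[newsletter send | traffic spike, viral social-media post] ≈ 0.1290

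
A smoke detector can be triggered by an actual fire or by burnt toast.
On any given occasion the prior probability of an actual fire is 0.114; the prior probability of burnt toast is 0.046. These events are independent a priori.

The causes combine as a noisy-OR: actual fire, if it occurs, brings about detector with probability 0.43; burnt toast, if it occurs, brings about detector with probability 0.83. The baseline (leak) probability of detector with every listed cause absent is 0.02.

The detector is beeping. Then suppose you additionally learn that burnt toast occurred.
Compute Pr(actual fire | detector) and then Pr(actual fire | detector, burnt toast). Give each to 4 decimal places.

Pr(actual fire | detector) ≈ 0.5091; Pr(actual fire | detector, burnt toast) ≈ 0.1226

Under noisy-OR, P(detector | causes) = 1 − (1−0.02)·∏(1−qᵢ) over the active causes.
P(detector) = 0.02·0.886·0.954 + 0.8334·0.886·0.046 + 0.4414·0.114·0.954 + 0.905038·0.114·0.046 = 0.016905 + 0.033966 + 0.048005 + 0.004746 = 0.103622
The actual fire-present share is 0.048005 + 0.004746 = 0.052751.
P(actual fire | detector) = 0.052751 / 0.103622 ≈ 0.5091

Now condition on the additional information:
Enumerate both values of actual fire and weight by the priors:
  P(detector | burnt toast) = 0.8334×0.886 + 0.905038×0.114
        = 0.738392 + 0.103174 = 0.841566
Configurations with actual fire contribute 0.103174, so
  P(actual fire | detector, burnt toast) = 0.103174 / 0.841566 ≈ 0.1226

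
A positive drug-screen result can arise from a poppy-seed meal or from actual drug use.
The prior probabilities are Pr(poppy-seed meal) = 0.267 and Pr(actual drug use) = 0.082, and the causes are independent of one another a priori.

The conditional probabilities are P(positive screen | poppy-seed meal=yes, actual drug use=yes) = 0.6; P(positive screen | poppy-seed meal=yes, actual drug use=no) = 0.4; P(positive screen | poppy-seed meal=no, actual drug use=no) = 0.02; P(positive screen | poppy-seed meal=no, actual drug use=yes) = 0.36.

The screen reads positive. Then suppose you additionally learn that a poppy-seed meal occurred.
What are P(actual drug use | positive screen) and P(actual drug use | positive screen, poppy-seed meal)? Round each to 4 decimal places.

P(actual drug use | positive screen) ≈ 0.2377; P(actual drug use | positive screen, poppy-seed meal) ≈ 0.1182

P(positive screen) = 0.02×0.733×0.918 + 0.36×0.733×0.082 + 0.4×0.267×0.918 + 0.6×0.267×0.082 = 0.013458 + 0.021638 + 0.098042 + 0.013136 = 0.146274
Of this, 0.034774 comes from 0.021638 + 0.013136 (the actual drug use=true cases).
Hence the posterior is 0.034774/0.146274 ≈ 0.2377.

With the extra evidence:
Sum P(positive screen|·) weighted by the priors over both values of actual drug use:
  P(positive screen | poppy-seed meal) = 0.4×0.918 + 0.6×0.082
        = 0.367200 + 0.049200 = 0.416400
Keeping only the actual drug use-present terms gives 0.049200, so
  P(actual drug use | positive screen, poppy-seed meal) = 0.049200 / 0.416400 ≈ 0.1182
— poppy-seed meal explains away the evidence for actual drug use.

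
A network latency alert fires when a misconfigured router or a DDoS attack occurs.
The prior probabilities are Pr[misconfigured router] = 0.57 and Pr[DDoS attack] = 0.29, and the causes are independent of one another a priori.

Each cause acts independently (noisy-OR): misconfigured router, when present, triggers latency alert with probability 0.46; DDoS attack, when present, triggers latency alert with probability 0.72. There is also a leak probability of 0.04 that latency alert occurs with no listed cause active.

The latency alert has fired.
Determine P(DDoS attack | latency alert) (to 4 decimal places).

Under noisy-OR, P(latency alert | causes) = 1 − (1−0.04)·∏(1−qᵢ) over the active causes.
For the numerator, keep only DDoS attack=true terms: 0.091181 + 0.141306 = 0.232487
Normalizer over all consistent configurations: 0.04*0.43*0.71 + 0.7312*0.43*0.29 + 0.4816*0.57*0.71 + 0.854848*0.57*0.29 = 0.439603
P(DDoS attack | latency alert) = 0.232487/0.439603 ≈ 0.5289

P(DDoS attack | latency alert) ≈ 0.5289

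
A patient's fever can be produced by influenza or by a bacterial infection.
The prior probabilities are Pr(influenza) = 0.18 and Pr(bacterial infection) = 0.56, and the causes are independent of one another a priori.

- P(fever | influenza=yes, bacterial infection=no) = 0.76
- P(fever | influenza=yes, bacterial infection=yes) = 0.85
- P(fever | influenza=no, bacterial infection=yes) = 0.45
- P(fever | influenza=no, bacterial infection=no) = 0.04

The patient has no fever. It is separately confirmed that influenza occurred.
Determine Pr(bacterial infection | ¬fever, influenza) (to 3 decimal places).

Enumerate both values of bacterial infection and weight by the priors:
  P(¬fever | influenza) = 0.24×0.44 + 0.15×0.56
        = 0.105600 + 0.084000 = 0.189600
The terms with bacterial infection present sum to 0.084000, so
  P(bacterial infection | ¬fever, influenza) = 0.084000 / 0.189600 ≈ 0.443

Pr(bacterial infection | ¬fever, influenza) ≈ 0.443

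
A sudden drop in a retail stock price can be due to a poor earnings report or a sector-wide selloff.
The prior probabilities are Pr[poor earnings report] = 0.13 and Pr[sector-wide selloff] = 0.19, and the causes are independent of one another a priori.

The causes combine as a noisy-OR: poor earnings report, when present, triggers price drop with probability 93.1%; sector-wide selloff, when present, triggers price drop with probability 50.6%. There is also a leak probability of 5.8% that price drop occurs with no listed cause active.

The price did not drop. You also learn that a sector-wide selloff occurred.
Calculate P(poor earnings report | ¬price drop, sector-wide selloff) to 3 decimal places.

P(poor earnings report | ¬price drop, sector-wide selloff) ≈ 0.010

Under noisy-OR, P(price drop | causes) = 1 − (1−0.058)·∏(1−qᵢ) over the active causes.
P(¬price drop | sector-wide selloff) = 0.465348·0.87 + 0.032109·0.13 = 0.404853 + 0.004174 = 0.409027
The poor earnings report-present share is 0.032109·0.13 = 0.004174.
So P(poor earnings report | ¬price drop, sector-wide selloff) = 0.004174/0.409027 ≈ 0.010.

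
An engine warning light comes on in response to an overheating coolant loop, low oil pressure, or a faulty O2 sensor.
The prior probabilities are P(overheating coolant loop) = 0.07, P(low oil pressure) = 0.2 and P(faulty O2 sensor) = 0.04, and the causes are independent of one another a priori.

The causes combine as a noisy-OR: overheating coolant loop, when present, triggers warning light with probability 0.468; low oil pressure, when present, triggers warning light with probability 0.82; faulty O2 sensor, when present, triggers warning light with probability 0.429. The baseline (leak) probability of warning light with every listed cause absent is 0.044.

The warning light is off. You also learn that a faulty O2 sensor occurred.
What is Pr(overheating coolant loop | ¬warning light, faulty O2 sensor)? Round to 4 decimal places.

Under noisy-OR, P(warning light | causes) = 1 − (1−0.044)·∏(1−qᵢ) over the active causes.
Numerator (weight on configurations with overheating coolant loop): 0.016263 + 0.000732 = 0.016995
The normalizing constant is 0.545876×0.93×0.8 + 0.098258×0.93×0.2 + 0.290406×0.07×0.8 + 0.052273×0.07×0.2 = 0.441403
Posterior = 0.016995 / 0.441403 ≈ 0.0385

Pr(overheating coolant loop | ¬warning light, faulty O2 sensor) ≈ 0.0385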